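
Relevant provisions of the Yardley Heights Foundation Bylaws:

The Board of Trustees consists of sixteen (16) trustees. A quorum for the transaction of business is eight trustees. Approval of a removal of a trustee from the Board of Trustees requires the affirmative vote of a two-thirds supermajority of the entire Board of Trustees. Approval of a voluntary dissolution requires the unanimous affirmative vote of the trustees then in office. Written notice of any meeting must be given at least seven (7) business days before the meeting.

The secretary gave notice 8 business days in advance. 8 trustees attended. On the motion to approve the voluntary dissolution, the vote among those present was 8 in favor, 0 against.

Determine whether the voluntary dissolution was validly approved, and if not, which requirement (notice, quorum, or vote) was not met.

Invalid — vote requirement not satisfied.

Notice: 8 business days given; 7 required (8 ≥ 7). Satisfied.
Quorum: 8 present; quorum is 8. Satisfied.
Vote: the voluntary dissolution requires the unanimous vote of the trustees then in office (16). Unanimous means all 16, so 16 affirmative votes are needed; 8 voted in favor. Not satisfied.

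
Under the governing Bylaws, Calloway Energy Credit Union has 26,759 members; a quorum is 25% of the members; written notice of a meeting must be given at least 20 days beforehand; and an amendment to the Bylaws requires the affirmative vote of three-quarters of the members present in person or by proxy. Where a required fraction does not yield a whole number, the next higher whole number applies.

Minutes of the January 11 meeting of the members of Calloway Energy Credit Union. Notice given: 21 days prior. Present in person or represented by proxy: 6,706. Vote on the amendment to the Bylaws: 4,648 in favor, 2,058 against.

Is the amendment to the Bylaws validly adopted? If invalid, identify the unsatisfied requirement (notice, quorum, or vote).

Notice: 21 days given; 20 required. Satisfied.
Quorum: 25% of 26,759 = 6,689.75, rounded up to 6,690; 6,706 present. Satisfied.
Vote: requires three-fourths of those present (6,706); 3/4 of 6706 = 5029.50, rounded up to 5030, so 5,030 needed; 4,648 in favor. Not satisfied.

Invalid — vote requirement not satisfied.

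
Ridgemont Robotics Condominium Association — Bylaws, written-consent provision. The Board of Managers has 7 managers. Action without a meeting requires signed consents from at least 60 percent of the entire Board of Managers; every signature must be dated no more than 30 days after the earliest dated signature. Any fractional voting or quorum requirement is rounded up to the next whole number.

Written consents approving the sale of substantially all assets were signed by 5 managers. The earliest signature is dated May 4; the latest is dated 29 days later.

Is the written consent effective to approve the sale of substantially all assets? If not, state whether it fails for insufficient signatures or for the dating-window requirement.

Signatures required: at least 60 percent of 7 — 3/5 of 7 = 4.20, rounded up to 5, so 5 needed; 5 signed. Sufficient.
Dating window: the latest signature is 29 days after the earliest; the limit is 30 days. Within the window.

Effective — both the signature and dating-window requirements are satisfied.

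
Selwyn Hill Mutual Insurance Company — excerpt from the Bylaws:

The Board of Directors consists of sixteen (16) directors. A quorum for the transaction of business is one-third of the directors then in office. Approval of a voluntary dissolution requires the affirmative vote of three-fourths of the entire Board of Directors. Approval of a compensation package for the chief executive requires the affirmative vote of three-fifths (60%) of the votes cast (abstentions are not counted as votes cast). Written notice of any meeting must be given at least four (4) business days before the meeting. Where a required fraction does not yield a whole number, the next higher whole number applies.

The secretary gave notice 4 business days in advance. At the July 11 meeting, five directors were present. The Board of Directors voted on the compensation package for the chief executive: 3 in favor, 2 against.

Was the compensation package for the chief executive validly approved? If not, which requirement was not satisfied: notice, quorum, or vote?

Notice: 4 business days given; 4 required (4 ≥ 4). Satisfied.
Quorum: 5 present; quorum is 6. Not satisfied.
Vote: the compensation package for the chief executive requires three-fifths of the votes cast (5). 3/5 of 5 = 3, so 3 affirmative votes are needed; 3 voted in favor. Satisfied. (Moot — without a quorum no business can be validly transacted.)

Invalid — quorum requirement not satisfied.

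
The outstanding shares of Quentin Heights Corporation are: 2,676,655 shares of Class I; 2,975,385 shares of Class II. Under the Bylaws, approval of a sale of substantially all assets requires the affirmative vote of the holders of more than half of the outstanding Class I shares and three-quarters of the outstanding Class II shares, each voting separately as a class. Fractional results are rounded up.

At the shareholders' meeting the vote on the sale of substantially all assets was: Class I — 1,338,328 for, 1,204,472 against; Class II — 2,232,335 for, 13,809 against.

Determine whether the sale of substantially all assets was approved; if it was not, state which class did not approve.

Class I: a majority of 2676655 is 1338328; 1,338,328 required, 1,338,328 in favor — approved.
Class II: 3/4 of 2975385 = 2231538.75, rounded up to 2231539; 2,231,539 required, 2,232,335 in favor — approved.

Approved — every class gave the required vote.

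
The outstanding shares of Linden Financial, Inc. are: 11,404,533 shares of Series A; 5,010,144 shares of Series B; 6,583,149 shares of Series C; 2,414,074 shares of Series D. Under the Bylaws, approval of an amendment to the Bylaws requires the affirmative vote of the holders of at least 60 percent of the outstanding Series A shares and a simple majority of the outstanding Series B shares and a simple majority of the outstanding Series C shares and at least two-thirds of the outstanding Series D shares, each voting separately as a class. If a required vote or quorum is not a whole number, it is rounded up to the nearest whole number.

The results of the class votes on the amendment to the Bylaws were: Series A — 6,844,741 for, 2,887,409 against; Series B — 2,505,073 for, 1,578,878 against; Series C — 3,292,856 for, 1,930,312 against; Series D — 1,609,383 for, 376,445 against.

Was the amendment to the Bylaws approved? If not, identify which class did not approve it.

Approved — every class gave the required vote.

Series A: 3/5 of 11404533 = 6842719.80, rounded up to 6842720; 6,842,720 required, 6,844,741 in favor — approved.
Series B: a majority of 5010144 is 2505073; 2,505,073 required, 2,505,073 in favor — approved.
Series C: a majority of 6583149 is 3291575; 3,291,575 required, 3,292,856 in favor — approved.
Series D: 2/3 of 2414074 = 1609382.67, rounded up to 1609383; 1,609,383 required, 1,609,383 in favor — approved.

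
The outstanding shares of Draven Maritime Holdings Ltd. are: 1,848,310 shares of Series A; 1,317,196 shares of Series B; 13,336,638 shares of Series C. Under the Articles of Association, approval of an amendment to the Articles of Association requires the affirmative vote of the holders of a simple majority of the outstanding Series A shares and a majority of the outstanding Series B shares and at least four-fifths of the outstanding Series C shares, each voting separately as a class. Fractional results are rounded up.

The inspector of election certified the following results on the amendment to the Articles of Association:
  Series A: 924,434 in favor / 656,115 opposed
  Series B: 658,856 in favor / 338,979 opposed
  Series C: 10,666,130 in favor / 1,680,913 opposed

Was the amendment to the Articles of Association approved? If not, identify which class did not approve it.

Series A: a majority of 1848310 is 924156; 924,156 required, 924,434 in favor — approved.
Series B: a majority of 1317196 is 658599; 658,599 required, 658,856 in favor — approved.
Series C: 4/5 of 13336638 = 10669310.40, rounded up to 10669311; 10,669,311 required, 10,666,130 in favor — not approved.

Not approved — the Series C shares did not give the required vote.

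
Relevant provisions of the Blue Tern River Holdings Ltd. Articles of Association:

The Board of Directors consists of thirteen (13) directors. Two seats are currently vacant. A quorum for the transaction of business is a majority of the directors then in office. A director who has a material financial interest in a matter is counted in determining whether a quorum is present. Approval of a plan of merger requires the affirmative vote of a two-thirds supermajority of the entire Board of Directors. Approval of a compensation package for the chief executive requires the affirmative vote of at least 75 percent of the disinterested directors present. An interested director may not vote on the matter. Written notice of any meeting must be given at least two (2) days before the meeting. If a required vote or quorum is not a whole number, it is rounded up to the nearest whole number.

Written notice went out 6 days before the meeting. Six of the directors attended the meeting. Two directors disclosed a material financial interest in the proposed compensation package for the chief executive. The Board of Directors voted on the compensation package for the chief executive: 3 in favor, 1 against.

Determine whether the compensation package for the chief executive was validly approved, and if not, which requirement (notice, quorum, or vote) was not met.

Notice: 6 days given; 2 required (6 ≥ 2). Satisfied.
Quorum: 6 present (interested directors count toward quorum); quorum is 6. Satisfied.
Vote: the compensation package for the chief executive requires three-fourths of the disinterested directors present (6 − 2 = 4). 3/4 of 4 = 3, so 3 affirmative votes are needed; 3 voted in favor. Satisfied.

Valid — all requirements satisfied.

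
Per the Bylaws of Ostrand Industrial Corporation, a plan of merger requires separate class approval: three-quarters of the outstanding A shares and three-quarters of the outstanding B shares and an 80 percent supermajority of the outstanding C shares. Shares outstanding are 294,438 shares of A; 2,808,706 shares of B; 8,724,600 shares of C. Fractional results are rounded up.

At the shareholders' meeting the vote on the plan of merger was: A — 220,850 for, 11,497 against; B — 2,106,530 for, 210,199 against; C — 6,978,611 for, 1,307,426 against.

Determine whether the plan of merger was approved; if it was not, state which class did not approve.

Not approved — the C shares did not give the required vote.

A: 3/4 of 294438 = 220828.50, rounded up to 220829; 220,829 required, 220,850 in favor — approved.
B: 3/4 of 2808706 = 2106529.50, rounded up to 2106530; 2,106,530 required, 2,106,530 in favor — approved.
C: 4/5 of 8724600 = 6979680; 6,979,680 required, 6,978,611 in favor — not approved.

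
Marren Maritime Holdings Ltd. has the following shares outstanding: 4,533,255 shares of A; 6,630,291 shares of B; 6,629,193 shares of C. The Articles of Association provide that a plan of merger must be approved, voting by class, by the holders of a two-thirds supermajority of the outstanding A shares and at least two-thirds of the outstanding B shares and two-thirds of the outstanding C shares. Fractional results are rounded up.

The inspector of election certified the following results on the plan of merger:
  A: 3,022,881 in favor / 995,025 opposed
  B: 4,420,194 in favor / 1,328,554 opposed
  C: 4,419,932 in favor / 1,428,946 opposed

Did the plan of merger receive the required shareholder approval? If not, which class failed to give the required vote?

Approved — every class gave the required vote.

A: 2/3 of 4533255 = 3022170; 3,022,170 required, 3,022,881 in favor — approved.
B: 2/3 of 6630291 = 4420194; 4,420,194 required, 4,420,194 in favor — approved.
C: 2/3 of 6629193 = 4419462; 4,419,462 required, 4,419,932 in favor — approved.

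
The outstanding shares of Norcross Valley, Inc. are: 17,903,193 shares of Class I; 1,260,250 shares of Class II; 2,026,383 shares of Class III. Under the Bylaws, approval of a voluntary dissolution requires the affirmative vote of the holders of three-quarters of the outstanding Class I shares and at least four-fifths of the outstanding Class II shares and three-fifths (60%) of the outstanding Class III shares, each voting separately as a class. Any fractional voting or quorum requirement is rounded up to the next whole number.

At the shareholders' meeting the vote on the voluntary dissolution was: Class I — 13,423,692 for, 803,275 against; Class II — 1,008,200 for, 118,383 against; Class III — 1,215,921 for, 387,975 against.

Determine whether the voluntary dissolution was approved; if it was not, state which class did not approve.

Not approved — the Class I shares did not give the required vote.

Class I: 3/4 of 17903193 = 13427394.75, rounded up to 13427395; 13,427,395 required, 13,423,692 in favor — not approved.
Class II: 4/5 of 1260250 = 1008200; 1,008,200 required, 1,008,200 in favor — approved.
Class III: 3/5 of 2026383 = 1215829.80, rounded up to 1215830; 1,215,830 required, 1,215,921 in favor — approved.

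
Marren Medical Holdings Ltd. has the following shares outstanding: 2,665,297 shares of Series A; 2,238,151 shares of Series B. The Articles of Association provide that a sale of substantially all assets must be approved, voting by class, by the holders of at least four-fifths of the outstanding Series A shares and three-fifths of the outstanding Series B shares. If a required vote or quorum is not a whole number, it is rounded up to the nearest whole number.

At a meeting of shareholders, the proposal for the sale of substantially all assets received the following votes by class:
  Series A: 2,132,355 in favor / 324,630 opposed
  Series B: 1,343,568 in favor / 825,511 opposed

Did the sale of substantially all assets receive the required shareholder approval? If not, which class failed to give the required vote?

Approved — every class gave the required vote.

Series A: 4/5 of 2665297 = 2132237.60, rounded up to 2132238; 2,132,238 required, 2,132,355 in favor — approved.
Series B: 3/5 of 2238151 = 1342890.60, rounded up to 1342891; 1,342,891 required, 1,343,568 in favor — approved.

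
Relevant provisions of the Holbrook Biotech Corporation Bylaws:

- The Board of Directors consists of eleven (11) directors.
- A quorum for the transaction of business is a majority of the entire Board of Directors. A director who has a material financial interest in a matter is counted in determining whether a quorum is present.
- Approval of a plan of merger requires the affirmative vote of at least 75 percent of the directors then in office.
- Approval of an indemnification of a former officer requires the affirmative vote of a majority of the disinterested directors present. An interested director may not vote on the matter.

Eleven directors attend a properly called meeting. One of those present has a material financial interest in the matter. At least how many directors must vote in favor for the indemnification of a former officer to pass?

6

The indemnification of a former officer requires a majority of the disinterested directors present (11 − 1 = 10).
A majority of 10 is 6.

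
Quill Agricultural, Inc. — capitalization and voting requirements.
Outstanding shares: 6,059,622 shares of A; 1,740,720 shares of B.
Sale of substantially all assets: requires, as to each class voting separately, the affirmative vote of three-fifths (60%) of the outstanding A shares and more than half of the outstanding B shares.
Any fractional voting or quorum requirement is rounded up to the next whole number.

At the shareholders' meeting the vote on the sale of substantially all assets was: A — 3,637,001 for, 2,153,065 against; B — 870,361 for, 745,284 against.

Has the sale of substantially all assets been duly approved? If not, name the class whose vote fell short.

Approved — every class gave the required vote.

A: 3/5 of 6059622 = 3635773.20, rounded up to 3635774; 3,635,774 required, 3,637,001 in favor — approved.
B: a majority of 1740720 is 870361; 870,361 required, 870,361 in favor — approved.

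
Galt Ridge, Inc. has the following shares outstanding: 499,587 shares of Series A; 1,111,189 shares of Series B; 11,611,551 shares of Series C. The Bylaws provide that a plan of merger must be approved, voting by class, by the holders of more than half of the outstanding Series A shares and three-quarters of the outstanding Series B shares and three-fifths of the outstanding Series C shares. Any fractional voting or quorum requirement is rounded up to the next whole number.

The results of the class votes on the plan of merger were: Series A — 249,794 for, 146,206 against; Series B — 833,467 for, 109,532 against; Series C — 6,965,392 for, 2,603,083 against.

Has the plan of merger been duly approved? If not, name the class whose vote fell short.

Series A: a majority of 499587 is 249794; 249,794 required, 249,794 in favor — approved.
Series B: 3/4 of 1111189 = 833391.75, rounded up to 833392; 833,392 required, 833,467 in favor — approved.
Series C: 3/5 of 11611551 = 6966930.60, rounded up to 6966931; 6,966,931 required, 6,965,392 in favor — not approved.

Not approved — the Series C shares did not give the required vote.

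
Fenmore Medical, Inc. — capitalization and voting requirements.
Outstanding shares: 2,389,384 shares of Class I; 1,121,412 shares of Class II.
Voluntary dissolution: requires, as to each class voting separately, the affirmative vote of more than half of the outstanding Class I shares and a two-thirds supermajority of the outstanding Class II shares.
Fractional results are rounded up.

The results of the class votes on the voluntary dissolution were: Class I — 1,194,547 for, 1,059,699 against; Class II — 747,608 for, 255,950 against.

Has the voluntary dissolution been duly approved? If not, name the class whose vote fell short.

Not approved — the Class I shares did not give the required vote.

Class I: a majority of 2389384 is 1194693; 1,194,693 required, 1,194,547 in favor — not approved.
Class II: 2/3 of 1121412 = 747608; 747,608 required, 747,608 in favor — approved.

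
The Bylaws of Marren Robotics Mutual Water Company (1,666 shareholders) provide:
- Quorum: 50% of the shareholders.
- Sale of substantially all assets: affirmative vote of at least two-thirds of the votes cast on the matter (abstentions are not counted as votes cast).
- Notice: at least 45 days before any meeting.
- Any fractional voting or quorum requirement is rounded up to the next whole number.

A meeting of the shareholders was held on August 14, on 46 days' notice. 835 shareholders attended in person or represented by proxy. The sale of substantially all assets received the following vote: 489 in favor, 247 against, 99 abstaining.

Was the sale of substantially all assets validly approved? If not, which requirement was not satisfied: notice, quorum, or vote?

Invalid — vote requirement not satisfied.

Notice: 46 days given; 45 required. Satisfied.
Quorum: 50% of 1,666 = 833; 835 present. Satisfied.
Vote: requires two-thirds of the votes cast (835 − 99 abstaining = 736); 2/3 of 736 = 490.67, rounded up to 491, so 491 needed; 489 in favor. Not satisfied.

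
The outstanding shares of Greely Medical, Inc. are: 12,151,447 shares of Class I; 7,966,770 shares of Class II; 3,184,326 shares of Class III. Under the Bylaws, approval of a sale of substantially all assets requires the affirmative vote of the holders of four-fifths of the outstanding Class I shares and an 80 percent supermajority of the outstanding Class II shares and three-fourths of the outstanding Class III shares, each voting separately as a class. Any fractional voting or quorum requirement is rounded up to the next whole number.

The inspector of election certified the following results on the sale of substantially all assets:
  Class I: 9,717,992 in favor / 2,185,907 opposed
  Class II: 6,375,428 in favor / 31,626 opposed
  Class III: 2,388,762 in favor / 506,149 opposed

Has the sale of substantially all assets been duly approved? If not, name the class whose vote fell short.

Not approved — the Class I shares did not give the required vote.

Class I: 4/5 of 12151447 = 9721157.60, rounded up to 9721158; 9,721,158 required, 9,717,992 in favor — not approved.
Class II: 4/5 of 7966770 = 6373416; 6,373,416 required, 6,375,428 in favor — approved.
Class III: 3/4 of 3184326 = 2388244.50, rounded up to 2388245; 2,388,245 required, 2,388,762 in favor — approved.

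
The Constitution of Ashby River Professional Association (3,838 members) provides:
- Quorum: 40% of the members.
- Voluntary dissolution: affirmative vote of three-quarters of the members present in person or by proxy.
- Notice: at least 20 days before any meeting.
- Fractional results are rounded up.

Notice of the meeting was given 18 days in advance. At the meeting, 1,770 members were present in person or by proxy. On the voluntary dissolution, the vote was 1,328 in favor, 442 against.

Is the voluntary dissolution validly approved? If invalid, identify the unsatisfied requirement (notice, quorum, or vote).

Invalid — notice requirement not satisfied.

Notice: 18 days given; 20 required. Not satisfied.
Quorum: 40% of 3,838 = 1,535.20, rounded up to 1,536; 1,770 present. Satisfied.
Vote: requires three-fourths of those present (1,770); 3/4 of 1770 = 1327.50, rounded up to 1328, so 1,328 needed; 1,328 in favor. Satisfied.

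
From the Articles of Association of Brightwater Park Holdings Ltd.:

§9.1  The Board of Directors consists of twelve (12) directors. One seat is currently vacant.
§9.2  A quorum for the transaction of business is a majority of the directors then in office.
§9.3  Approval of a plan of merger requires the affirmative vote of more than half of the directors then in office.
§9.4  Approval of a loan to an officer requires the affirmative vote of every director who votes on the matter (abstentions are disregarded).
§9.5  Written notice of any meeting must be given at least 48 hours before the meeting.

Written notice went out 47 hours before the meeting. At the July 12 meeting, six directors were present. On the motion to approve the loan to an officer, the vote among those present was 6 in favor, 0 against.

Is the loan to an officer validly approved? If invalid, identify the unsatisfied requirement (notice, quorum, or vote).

Notice: 47 hours given; 48 required (47 < 48). Not satisfied.
Quorum: 6 present; quorum is 6. Satisfied.
Vote: the loan to an officer requires the unanimous vote of the votes cast (6). Unanimous means all 6, so 6 affirmative votes are needed; 6 voted in favor. Satisfied.

Invalid — notice requirement not satisfied.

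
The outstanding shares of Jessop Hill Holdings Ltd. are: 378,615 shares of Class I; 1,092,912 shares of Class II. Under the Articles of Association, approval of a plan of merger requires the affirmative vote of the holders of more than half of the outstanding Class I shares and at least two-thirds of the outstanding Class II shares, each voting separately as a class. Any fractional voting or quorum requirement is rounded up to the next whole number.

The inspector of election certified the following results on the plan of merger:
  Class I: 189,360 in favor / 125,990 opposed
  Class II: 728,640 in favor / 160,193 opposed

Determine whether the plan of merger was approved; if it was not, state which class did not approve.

Class I: a majority of 378615 is 189308; 189,308 required, 189,360 in favor — approved.
Class II: 2/3 of 1092912 = 728608; 728,608 required, 728,640 in favor — approved.

Approved — every class gave the required vote.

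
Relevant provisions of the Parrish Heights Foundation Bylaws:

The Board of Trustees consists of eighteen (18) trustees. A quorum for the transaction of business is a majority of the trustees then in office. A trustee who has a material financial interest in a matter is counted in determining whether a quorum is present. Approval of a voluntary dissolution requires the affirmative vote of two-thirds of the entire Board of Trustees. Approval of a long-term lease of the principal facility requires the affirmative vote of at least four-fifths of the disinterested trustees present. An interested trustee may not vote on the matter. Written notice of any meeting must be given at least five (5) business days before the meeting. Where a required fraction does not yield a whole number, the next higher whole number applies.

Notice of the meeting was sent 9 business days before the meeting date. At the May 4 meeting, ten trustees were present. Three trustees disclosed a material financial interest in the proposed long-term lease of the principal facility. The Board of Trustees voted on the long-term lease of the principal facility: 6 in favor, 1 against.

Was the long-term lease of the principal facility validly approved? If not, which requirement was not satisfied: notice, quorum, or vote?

Valid — all requirements satisfied.

Notice: 9 business days given; 5 required (9 ≥ 5). Satisfied.
Quorum: 10 present (interested trustees count toward quorum); quorum is 10. Satisfied.
Vote: the long-term lease of the principal facility requires four-fifths of the disinterested trustees present (10 − 3 = 7). 4/5 of 7 = 5.60, rounded up to 6, so 6 affirmative votes are needed; 6 voted in favor. Satisfied.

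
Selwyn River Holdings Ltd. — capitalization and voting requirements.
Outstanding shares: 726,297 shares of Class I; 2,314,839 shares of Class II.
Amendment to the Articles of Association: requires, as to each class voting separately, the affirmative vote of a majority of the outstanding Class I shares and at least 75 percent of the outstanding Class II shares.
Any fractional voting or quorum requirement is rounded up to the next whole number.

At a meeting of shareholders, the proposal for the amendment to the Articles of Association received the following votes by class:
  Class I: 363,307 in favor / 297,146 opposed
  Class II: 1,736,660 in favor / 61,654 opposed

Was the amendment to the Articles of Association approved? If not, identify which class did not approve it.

Approved — every class gave the required vote.

Class I: a majority of 726297 is 363149; 363,149 required, 363,307 in favor — approved.
Class II: 3/4 of 2314839 = 1736129.25, rounded up to 1736130; 1,736,130 required, 1,736,660 in favor — approved.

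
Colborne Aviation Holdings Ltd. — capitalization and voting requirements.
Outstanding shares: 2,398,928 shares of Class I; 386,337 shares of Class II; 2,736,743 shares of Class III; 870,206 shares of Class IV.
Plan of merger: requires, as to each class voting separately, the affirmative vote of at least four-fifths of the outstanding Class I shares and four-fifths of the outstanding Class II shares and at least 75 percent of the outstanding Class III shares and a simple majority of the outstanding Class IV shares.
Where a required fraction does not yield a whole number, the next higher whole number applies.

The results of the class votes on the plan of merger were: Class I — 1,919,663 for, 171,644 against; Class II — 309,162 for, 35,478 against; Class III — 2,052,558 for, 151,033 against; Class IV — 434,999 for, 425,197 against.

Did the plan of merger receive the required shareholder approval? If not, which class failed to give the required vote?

Class I: 4/5 of 2398928 = 1919142.40, rounded up to 1919143; 1,919,143 required, 1,919,663 in favor — approved.
Class II: 4/5 of 386337 = 309069.60, rounded up to 309070; 309,070 required, 309,162 in favor — approved.
Class III: 3/4 of 2736743 = 2052557.25, rounded up to 2052558; 2,052,558 required, 2,052,558 in favor — approved.
Class IV: a majority of 870206 is 435104; 435,104 required, 434,999 in favor — not approved.

Not approved — the Class IV shares did not give the required vote.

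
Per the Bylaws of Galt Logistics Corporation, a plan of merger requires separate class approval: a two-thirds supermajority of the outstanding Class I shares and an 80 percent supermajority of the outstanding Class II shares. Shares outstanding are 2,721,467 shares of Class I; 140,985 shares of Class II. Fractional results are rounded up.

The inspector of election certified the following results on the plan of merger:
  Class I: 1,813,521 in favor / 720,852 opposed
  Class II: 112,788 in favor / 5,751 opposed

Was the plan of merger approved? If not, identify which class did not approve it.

Class I: 2/3 of 2721467 = 1814311.33, rounded up to 1814312; 1,814,312 required, 1,813,521 in favor — not approved.
Class II: 4/5 of 140985 = 112788; 112,788 required, 112,788 in favor — approved.

Not approved — the Class I shares did not give the required vote.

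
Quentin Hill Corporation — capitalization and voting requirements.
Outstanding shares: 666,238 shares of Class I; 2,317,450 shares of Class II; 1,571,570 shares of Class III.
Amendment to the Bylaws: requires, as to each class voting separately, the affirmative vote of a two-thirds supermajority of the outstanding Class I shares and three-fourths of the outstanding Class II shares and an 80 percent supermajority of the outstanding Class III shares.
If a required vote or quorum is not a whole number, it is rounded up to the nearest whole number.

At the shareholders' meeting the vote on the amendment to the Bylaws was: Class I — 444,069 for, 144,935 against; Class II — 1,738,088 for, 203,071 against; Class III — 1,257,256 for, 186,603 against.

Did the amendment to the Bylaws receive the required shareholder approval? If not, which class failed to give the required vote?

Not approved — the Class I shares did not give the required vote.

Class I: 2/3 of 666238 = 444158.67, rounded up to 444159; 444,159 required, 444,069 in favor — not approved.
Class II: 3/4 of 2317450 = 1738087.50, rounded up to 1738088; 1,738,088 required, 1,738,088 in favor — approved.
Class III: 4/5 of 1571570 = 1257256; 1,257,256 required, 1,257,256 in favor — approved.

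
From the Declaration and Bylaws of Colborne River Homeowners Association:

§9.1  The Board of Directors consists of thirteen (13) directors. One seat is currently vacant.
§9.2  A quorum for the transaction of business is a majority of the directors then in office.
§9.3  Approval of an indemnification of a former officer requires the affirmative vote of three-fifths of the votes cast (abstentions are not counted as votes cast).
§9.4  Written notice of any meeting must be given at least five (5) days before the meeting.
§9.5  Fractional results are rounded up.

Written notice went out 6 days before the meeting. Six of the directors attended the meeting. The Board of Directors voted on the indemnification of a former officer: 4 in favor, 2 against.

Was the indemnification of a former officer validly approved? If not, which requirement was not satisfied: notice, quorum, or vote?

Invalid — quorum requirement not satisfied.

Notice: 6 days given; 5 required (6 ≥ 5). Satisfied.
Quorum: 6 present; quorum is 7. Not satisfied.
Vote: the indemnification of a former officer requires three-fifths of the votes cast (6). 3/5 of 6 = 3.60, rounded up to 4, so 4 affirmative votes are needed; 4 voted in favor. Satisfied. (Moot — without a quorum no business can be validly transacted.)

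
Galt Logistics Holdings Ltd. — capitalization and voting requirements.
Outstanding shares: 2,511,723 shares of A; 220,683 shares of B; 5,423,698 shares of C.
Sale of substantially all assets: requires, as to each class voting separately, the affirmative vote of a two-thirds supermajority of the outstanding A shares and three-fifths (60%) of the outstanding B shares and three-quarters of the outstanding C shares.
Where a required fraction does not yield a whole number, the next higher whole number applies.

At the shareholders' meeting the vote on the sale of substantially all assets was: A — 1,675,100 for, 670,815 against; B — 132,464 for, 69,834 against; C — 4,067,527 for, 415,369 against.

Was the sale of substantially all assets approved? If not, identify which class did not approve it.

Not approved — the C shares did not give the required vote.

A: 2/3 of 2511723 = 1674482; 1,674,482 required, 1,675,100 in favor — approved.
B: 3/5 of 220683 = 132409.80, rounded up to 132410; 132,410 required, 132,464 in favor — approved.
C: 3/4 of 5423698 = 4067773.50, rounded up to 4067774; 4,067,774 required, 4,067,527 in favor — not approved.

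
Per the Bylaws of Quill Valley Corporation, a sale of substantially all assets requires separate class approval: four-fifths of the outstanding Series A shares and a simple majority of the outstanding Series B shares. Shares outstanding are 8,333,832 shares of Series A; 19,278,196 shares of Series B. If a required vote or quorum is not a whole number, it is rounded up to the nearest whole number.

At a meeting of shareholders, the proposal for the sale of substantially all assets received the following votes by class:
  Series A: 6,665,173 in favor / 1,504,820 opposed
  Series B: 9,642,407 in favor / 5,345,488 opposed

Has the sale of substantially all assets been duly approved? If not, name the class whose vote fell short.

Series A: 4/5 of 8333832 = 6667065.60, rounded up to 6667066; 6,667,066 required, 6,665,173 in favor — not approved.
Series B: a majority of 19278196 is 9639099; 9,639,099 required, 9,642,407 in favor — approved.

Not approved — the Series A shares did not give the required vote.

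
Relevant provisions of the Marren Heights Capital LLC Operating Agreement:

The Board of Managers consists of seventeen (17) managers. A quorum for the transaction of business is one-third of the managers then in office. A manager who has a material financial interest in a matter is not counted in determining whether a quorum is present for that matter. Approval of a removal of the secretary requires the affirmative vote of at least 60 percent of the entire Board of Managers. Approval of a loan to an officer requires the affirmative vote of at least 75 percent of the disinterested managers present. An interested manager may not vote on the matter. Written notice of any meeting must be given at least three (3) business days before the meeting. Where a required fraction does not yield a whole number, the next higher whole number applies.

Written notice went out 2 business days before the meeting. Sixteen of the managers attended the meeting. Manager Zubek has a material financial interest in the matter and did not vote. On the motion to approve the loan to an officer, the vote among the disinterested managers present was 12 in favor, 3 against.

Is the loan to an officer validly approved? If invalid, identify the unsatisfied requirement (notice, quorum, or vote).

Notice: 2 business days given; 3 required (2 < 3). Not satisfied.
Quorum: 16 present, but the 1 interested manager does not count, leaving 15. Quorum is 6. Satisfied.
Vote: the loan to an officer requires three-fourths of the disinterested managers present (16 − 1 = 15). 3/4 of 15 = 11.25, rounded up to 12, so 12 affirmative votes are needed; 12 voted in favor. Satisfied.

Invalid — notice requirement not satisfied.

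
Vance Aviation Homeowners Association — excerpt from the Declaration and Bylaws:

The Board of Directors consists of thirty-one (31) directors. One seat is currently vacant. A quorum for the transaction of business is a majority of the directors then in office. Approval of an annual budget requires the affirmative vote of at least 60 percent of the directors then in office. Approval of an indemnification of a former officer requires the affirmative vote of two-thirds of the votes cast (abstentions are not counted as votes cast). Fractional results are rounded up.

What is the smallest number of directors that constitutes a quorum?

16

A majority of 30 is 16.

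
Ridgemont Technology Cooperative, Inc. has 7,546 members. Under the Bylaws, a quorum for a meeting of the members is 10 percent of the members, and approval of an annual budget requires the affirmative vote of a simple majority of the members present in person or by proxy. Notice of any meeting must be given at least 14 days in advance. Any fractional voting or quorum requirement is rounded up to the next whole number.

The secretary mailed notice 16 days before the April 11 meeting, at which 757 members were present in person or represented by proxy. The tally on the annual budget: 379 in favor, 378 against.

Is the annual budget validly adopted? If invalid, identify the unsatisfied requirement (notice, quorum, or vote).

Notice: 16 days given; 14 required. Satisfied.
Quorum: 10% of 7,546 = 754.60, rounded up to 755; 757 present. Satisfied.
Vote: requires a majority of those present (757); a majority of 757 is 379, so 379 needed; 379 in favor. Satisfied.

Valid — all requirements satisfied.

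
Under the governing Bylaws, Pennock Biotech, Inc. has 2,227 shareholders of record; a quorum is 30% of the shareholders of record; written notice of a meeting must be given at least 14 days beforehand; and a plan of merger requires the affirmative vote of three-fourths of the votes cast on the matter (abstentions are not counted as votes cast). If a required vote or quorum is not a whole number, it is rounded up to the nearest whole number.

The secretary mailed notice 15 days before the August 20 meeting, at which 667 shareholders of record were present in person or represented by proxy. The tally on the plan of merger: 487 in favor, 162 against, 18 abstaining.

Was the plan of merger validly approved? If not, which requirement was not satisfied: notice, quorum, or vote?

Invalid — quorum requirement not satisfied.

Notice: 15 days given; 14 required. Satisfied.
Quorum: 30% of 2,227 = 668.10, rounded up to 669; 667 present. Not satisfied.
Vote: requires three-fourths of the votes cast (667 − 18 abstaining = 649); 3/4 of 649 = 486.75, rounded up to 487, so 487 needed; 487 in favor. Satisfied.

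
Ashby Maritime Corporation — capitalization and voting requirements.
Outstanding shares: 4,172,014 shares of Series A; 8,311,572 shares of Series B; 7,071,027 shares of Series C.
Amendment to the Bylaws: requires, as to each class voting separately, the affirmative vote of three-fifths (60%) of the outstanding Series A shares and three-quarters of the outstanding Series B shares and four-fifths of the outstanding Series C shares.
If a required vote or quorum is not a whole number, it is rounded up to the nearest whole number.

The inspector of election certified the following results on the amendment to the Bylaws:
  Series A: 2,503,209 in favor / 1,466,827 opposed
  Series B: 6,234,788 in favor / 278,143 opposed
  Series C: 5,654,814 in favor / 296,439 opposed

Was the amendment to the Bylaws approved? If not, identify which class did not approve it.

Series A: 3/5 of 4172014 = 2503208.40, rounded up to 2503209; 2,503,209 required, 2,503,209 in favor — approved.
Series B: 3/4 of 8311572 = 6233679; 6,233,679 required, 6,234,788 in favor — approved.
Series C: 4/5 of 7071027 = 5656821.60, rounded up to 5656822; 5,656,822 required, 5,654,814 in favor — not approved.

Not approved — the Series C shares did not give the required vote.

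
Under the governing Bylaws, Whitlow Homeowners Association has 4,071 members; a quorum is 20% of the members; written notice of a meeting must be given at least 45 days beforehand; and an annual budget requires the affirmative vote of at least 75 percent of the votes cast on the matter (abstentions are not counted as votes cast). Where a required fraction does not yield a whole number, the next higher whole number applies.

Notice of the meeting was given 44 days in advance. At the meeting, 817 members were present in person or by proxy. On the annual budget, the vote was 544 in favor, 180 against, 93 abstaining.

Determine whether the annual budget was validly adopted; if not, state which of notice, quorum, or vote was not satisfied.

Notice: 44 days given; 45 required. Not satisfied.
Quorum: 20% of 4,071 = 814.20, rounded up to 815; 817 present. Satisfied.
Vote: requires three-fourths of the votes cast (817 − 93 abstaining = 724); 3/4 of 724 = 543, so 543 needed; 544 in favor. Satisfied.

Invalid — notice requirement not satisfied.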